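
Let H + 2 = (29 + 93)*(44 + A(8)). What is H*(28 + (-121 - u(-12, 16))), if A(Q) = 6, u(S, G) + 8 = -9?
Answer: -463448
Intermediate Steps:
u(S, G) = -17 (u(S, G) = -8 - 9 = -17)
H = 6098 (H = -2 + (29 + 93)*(44 + 6) = -2 + 122*50 = -2 + 6100 = 6098)
H*(28 + (-121 - u(-12, 16))) = 6098*(28 + (-121 - 1*(-17))) = 6098*(28 + (-121 + 17)) = 6098*(28 - 104) = 6098*(-76) = -463448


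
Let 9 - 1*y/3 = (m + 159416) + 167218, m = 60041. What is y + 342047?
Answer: -817951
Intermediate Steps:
y = -1159998 (y = 27 - 3*((60041 + 159416) + 167218) = 27 - 3*(219457 + 167218) = 27 - 3*386675 = 27 - 1160025 = -1159998)
y + 342047 = -1159998 + 342047 = -817951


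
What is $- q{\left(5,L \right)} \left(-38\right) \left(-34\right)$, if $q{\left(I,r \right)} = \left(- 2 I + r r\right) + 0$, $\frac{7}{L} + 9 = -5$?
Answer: $12597$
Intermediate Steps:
$L = - \frac{1}{2}$ ($L = \frac{7}{-9 - 5} = \frac{7}{-14} = 7 \left(- \frac{1}{14}\right) = - \frac{1}{2} \approx -0.5$)
$q{\left(I,r \right)} = r^{2} - 2 I$ ($q{\left(I,r \right)} = \left(- 2 I + r^{2}\right) + 0 = \left(r^{2} - 2 I\right) + 0 = r^{2} - 2 I$)
$- q{\left(5,L \right)} \left(-38\right) \left(-34\right) = - \left(\left(- \frac{1}{2}\right)^{2} - 10\right) \left(-38\right) \left(-34\right) = - \left(\frac{1}{4} - 10\right) \left(-38\right) \left(-34\right) = - \left(- \frac{39}{4}\right) \left(-38\right) \left(-34\right) = - \frac{741 \left(-34\right)}{2} = \left(-1\right) \left(-12597\right) = 12597$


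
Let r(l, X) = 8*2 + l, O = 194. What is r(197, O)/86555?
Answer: 213/86555 ≈ 0.0024609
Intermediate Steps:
r(l, X) = 16 + l
r(197, O)/86555 = (16 + 197)/86555 = 213*(1/86555) = 213/86555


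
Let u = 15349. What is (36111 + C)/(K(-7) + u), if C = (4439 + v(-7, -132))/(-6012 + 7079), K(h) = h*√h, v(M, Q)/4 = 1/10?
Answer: 1478679544659/628442044120 + 674360337*I*√7/628442044120 ≈ 2.3529 + 0.0028391*I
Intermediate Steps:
v(M, Q) = ⅖ (v(M, Q) = 4/10 = 4*(⅒) = ⅖)
K(h) = h^(3/2)
C = 22197/5335 (C = (4439 + ⅖)/(-6012 + 7079) = (22197/5)/1067 = (22197/5)*(1/1067) = 22197/5335 ≈ 4.1606)
(36111 + C)/(K(-7) + u) = (36111 + 22197/5335)/((-7)^(3/2) + 15349) = 192674382/(5335*(-7*I*√7 + 15349)) = 192674382/(5335*(15349 - 7*I*√7))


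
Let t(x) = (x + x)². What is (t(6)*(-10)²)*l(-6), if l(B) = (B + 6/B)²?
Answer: 705600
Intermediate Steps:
t(x) = 4*x² (t(x) = (2*x)² = 4*x²)
(t(6)*(-10)²)*l(-6) = ((4*6²)*(-10)²)*((6 + (-6)²)²/(-6)²) = ((4*36)*100)*((6 + 36)²/36) = (144*100)*((1/36)*42²) = 14400*((1/36)*1764) = 14400*49 = 705600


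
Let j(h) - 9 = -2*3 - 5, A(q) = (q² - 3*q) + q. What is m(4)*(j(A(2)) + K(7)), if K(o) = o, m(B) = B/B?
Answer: 5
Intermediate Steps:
m(B) = 1
A(q) = q² - 2*q
j(h) = -2 (j(h) = 9 + (-2*3 - 5) = 9 + (-6 - 5) = 9 - 11 = -2)
m(4)*(j(A(2)) + K(7)) = 1*(-2 + 7) = 1*5 = 5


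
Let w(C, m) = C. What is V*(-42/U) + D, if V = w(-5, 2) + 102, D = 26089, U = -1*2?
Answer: 28126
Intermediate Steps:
U = -2
V = 97 (V = -5 + 102 = 97)
V*(-42/U) + D = 97*(-42/(-2)) + 26089 = 97*(-42*(-½)) + 26089 = 97*21 + 26089 = 2037 + 26089 = 28126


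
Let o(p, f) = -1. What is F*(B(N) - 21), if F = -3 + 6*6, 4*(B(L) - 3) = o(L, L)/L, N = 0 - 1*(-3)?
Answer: -2387/4 ≈ -596.75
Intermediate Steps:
N = 3 (N = 0 + 3 = 3)
B(L) = 3 - 1/(4*L) (B(L) = 3 + (-1/L)/4 = 3 - 1/(4*L))
F = 33 (F = -3 + 36 = 33)
F*(B(N) - 21) = 33*((3 - 1/4/3) - 21) = 33*((3 - 1/4*1/3) - 21) = 33*((3 - 1/12) - 21) = 33*(35/12 - 21) = 33*(-217/12) = -2387/4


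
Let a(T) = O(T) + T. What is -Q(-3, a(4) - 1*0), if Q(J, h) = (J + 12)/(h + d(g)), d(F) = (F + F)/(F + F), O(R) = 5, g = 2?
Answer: -9/10 ≈ -0.90000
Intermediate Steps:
d(F) = 1 (d(F) = (2*F)/((2*F)) = (2*F)*(1/(2*F)) = 1)
a(T) = 5 + T
Q(J, h) = (12 + J)/(1 + h) (Q(J, h) = (J + 12)/(h + 1) = (12 + J)/(1 + h))
-Q(-3, a(4) - 1*0) = -(12 - 3)/(1 + ((5 + 4) - 1*0)) = -9/(1 + (9 + 0)) = -9/(1 + 9) = -9/10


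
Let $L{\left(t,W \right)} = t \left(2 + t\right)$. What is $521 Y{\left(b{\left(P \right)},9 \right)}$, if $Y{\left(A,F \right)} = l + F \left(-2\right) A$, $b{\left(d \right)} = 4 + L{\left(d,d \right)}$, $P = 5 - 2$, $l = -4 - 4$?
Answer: $-182350$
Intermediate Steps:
$l = -8$
$P = 3$ ($P = 5 - 2 = 3$)
$b{\left(d \right)} = 4 + d \left(2 + d\right)$
$Y{\left(A,F \right)} = -8 - 2 A F$ ($Y{\left(A,F \right)} = -8 + F \left(-2\right) A = -8 + - 2 F A = -8 - 2 A F$)
$521 Y{\left(b{\left(P \right)},9 \right)} = 521 \left(-8 - 2 \left(4 + 3 \left(2 + 3\right)\right) 9\right) = 521 \left(-8 - 2 \left(4 + 3 \cdot 5\right) 9\right) = 521 \left(-8 - 2 \left(4 + 15\right) 9\right) = 521 \left(-8 - 38 \cdot 9\right) = 521 \left(-8 - 342\right) = 521 \left(-350\right) = -182350$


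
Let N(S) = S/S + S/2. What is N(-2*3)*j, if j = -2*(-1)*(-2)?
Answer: 8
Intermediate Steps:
j = -4 (j = 2*(-2) = -4)
N(S) = 1 + S/2 (N(S) = 1 + S*(½) = 1 + S/2)
N(-2*3)*j = (1 + (-2*3)/2)*(-4) = (1 + (½)*(-6))*(-4) = (1 - 3)*(-4) = -2*(-4) = 8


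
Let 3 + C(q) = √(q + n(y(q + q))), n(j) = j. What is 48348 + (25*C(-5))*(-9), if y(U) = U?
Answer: 49023 - 225*I*√15 ≈ 49023.0 - 871.42*I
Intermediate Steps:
C(q) = -3 + √3*√q (C(q) = -3 + √(q + (q + q)) = -3 + √(q + 2*q) = -3 + √(3*q) = -3 + √3*√q)
48348 + (25*C(-5))*(-9) = 48348 + (25*(-3 + √3*√(-5)))*(-9) = 48348 + (25*(-3 + √3*(I*√5)))*(-9) = 48348 + (25*(-3 + I*√15))*(-9) = 48348 + (-75 + 25*I*√15)*(-9) = 48348 + (675 - 225*I*√15) = 49023 - 225*I*√15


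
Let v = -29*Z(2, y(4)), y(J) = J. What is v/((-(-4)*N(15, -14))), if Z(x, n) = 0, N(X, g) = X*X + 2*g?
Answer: 0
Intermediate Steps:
N(X, g) = X² + 2*g
v = 0 (v = -29*0 = 0)
v/((-(-4)*N(15, -14))) = 0/((-(-4)*(15² + 2*(-14)))) = 0/((-(-4)*(225 - 28))) = 0/((-(-4)*197)) = 0/((-1*(-788))) = 0/788 = 0*(1/788) = 0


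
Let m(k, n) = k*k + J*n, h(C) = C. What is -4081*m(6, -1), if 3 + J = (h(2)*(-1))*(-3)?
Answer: -134673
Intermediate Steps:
J = 3 (J = -3 + (2*(-1))*(-3) = -3 - 2*(-3) = -3 + 6 = 3)
m(k, n) = k² + 3*n (m(k, n) = k*k + 3*n = k² + 3*n)
-4081*m(6, -1) = -4081*(6² + 3*(-1)) = -4081*(36 - 3) = -4081*33 = -134673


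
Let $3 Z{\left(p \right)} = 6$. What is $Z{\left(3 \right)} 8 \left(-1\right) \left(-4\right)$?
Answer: $64$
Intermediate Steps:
$Z{\left(p \right)} = 2$ ($Z{\left(p \right)} = \frac{1}{3} \cdot 6 = 2$)
$Z{\left(3 \right)} 8 \left(-1\right) \left(-4\right) = 2 \cdot 8 \left(-1\right) \left(-4\right) = 2 \left(-8\right) \left(-4\right) = \left(-16\right) \left(-4\right) = 64$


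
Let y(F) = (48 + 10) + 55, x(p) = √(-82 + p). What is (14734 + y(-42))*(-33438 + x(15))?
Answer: -496453986 + 14847*I*√67 ≈ -4.9645e+8 + 1.2153e+5*I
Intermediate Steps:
y(F) = 113 (y(F) = 58 + 55 = 113)
(14734 + y(-42))*(-33438 + x(15)) = (14734 + 113)*(-33438 + √(-82 + 15)) = 14847*(-33438 + √(-67)) = 14847*(-33438 + I*√67) = -496453986 + 14847*I*√67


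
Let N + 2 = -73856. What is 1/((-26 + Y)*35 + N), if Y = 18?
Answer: -1/74138 ≈ -1.3488e-5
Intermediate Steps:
N = -73858 (N = -2 - 73856 = -73858)
1/((-26 + Y)*35 + N) = 1/((-26 + 18)*35 - 73858) = 1/(-8*35 - 73858) = 1/(-280 - 73858) = 1/(-74138) = -1/74138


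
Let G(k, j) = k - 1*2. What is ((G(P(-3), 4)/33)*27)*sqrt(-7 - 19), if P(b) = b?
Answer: -45*I*sqrt(26)/11 ≈ -20.86*I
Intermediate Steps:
G(k, j) = -2 + k (G(k, j) = k - 2 = -2 + k)
((G(P(-3), 4)/33)*27)*sqrt(-7 - 19) = (((-2 - 3)/33)*27)*sqrt(-7 - 19) = (-5*1/33*27)*sqrt(-26) = (-5/33*27)*(I*sqrt(26)) = -45*I*sqrt(26)/11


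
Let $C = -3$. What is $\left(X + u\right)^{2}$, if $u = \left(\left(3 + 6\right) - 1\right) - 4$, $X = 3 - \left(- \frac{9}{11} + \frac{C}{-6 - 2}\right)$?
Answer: $\frac{429025}{7744} \approx 55.401$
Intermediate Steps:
$X = \frac{303}{88}$ ($X = 3 - \left(- \frac{9}{11} - \frac{3}{-6 - 2}\right) = 3 - \left(\left(-9\right) \frac{1}{11} - \frac{3}{-8}\right) = 3 - \left(- \frac{9}{11} - - \frac{3}{8}\right) = 3 - \left(- \frac{9}{11} + \frac{3}{8}\right) = 3 - - \frac{39}{88} = 3 + \frac{39}{88} = \frac{303}{88} \approx 3.4432$)
$u = 4$ ($u = \left(9 - 1\right) + \left(-9 + 5\right) = 8 - 4 = 4$)
$\left(X + u\right)^{2} = \left(\frac{303}{88} + 4\right)^{2} = \left(\frac{655}{88}\right)^{2} = \frac{429025}{7744}$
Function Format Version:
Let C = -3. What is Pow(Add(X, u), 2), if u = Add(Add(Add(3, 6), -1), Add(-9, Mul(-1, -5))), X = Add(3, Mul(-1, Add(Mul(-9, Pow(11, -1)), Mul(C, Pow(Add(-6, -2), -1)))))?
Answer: Rational(429025, 7744) ≈ 55.401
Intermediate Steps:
X = Rational(303, 88) (X = Add(3, Mul(-1, Add(Mul(-9, Pow(11, -1)), Mul(-3, Pow(Add(-6, -2), -1))))) = Add(3, Mul(-1, Add(Mul(-9, Rational(1, 11)), Mul(-3, Pow(-8, -1))))) = Add(3, Mul(-1, Add(Rational(-9, 11), Mul(-3, Rational(-1, 8))))) = Add(3, Mul(-1, Add(Rational(-9, 11), Rational(3, 8)))) = Add(3, Mul(-1, Rational(-39, 88))) = Add(3, Rational(39, 88)) = Rational(303, 88) ≈ 3.4432)
u = 4 (u = Add(Add(9, -1), Add(-9, 5)) = Add(8, -4) = 4)
Pow(Add(X, u), 2) = Pow(Add(Rational(303, 88), 4), 2) = Pow(Rational(655, 88), 2) = Rational(429025, 7744)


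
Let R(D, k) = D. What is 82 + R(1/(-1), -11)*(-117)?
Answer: 199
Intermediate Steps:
82 + R(1/(-1), -11)*(-117) = 82 - 117/(-1) = 82 - 1*(-117) = 82 + 117 = 199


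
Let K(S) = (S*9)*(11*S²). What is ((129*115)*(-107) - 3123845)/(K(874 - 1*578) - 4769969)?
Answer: -942238/512545859 ≈ -0.0018383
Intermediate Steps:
K(S) = 99*S³ (K(S) = (9*S)*(11*S²) = 99*S³)
((129*115)*(-107) - 3123845)/(K(874 - 1*578) - 4769969) = ((129*115)*(-107) - 3123845)/(99*(874 - 1*578)³ - 4769969) = (14835*(-107) - 3123845)/(99*(874 - 578)³ - 4769969) = (-1587345 - 3123845)/(99*296³ - 4769969) = -4711190/(99*25934336 - 4769969) = -4711190/(2567499264 - 4769969) = -4711190/2562729295 = -4711190*1/2562729295 = -942238/512545859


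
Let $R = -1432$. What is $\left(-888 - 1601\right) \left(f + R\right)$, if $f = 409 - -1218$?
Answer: $-485355$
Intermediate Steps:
$f = 1627$ ($f = 409 + 1218 = 1627$)
$\left(-888 - 1601\right) \left(f + R\right) = \left(-888 - 1601\right) \left(1627 - 1432\right) = \left(-2489\right) 195 = -485355$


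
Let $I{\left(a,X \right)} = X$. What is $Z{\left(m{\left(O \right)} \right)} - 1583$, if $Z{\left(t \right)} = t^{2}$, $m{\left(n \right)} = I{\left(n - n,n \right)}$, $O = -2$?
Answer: $-1579$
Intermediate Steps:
$m{\left(n \right)} = n$
$Z{\left(m{\left(O \right)} \right)} - 1583 = \left(-2\right)^{2} - 1583 = 4 - 1583 = -1579$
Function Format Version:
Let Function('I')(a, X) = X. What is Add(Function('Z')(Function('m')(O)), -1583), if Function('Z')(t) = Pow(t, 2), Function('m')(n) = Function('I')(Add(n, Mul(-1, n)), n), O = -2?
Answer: -1579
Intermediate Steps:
Function('m')(n) = n
Add(Function('Z')(Function('m')(O)), -1583) = Add(Pow(-2, 2), -1583) = Add(4, -1583) = -1579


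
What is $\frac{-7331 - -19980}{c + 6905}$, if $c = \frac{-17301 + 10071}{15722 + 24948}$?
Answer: $\frac{51443483}{28081912} \approx 1.8319$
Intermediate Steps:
$c = - \frac{723}{4067}$ ($c = - \frac{7230}{40670} = \left(-7230\right) \frac{1}{40670} = - \frac{723}{4067} \approx -0.17777$)
$\frac{-7331 - -19980}{c + 6905} = \frac{-7331 - -19980}{- \frac{723}{4067} + 6905} = \frac{-7331 + 19980}{\frac{28081912}{4067}} = 12649 \cdot \frac{4067}{28081912} = \frac{51443483}{28081912}$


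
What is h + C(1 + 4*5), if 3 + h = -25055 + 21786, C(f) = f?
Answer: -3251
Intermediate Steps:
h = -3272 (h = -3 + (-25055 + 21786) = -3 - 3269 = -3272)
h + C(1 + 4*5) = -3272 + (1 + 4*5) = -3272 + (1 + 20) = -3272 + 21 = -3251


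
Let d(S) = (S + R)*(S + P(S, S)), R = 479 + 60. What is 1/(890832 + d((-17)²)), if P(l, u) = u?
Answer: 1/1369416 ≈ 7.3024e-7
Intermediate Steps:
R = 539
d(S) = 2*S*(539 + S) (d(S) = (S + 539)*(S + S) = (539 + S)*(2*S) = 2*S*(539 + S))
1/(890832 + d((-17)²)) = 1/(890832 + 2*(-17)²*(539 + (-17)²)) = 1/(890832 + 2*289*(539 + 289)) = 1/(890832 + 2*289*828) = 1/(890832 + 478584) = 1/1369416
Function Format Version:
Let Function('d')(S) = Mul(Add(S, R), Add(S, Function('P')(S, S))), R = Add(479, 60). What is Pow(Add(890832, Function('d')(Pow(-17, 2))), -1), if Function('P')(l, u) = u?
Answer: Rational(1, 1369416) ≈ 7.3024e-7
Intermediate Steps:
R = 539
Function('d')(S) = Mul(2, S, Add(539, S)) (Function('d')(S) = Mul(Add(S, 539), Add(S, S)) = Mul(Add(539, S), Mul(2, S)) = Mul(2, S, Add(539, S)))
Pow(Add(890832, Function('d')(Pow(-17, 2))), -1) = Pow(Add(890832, Mul(2, Pow(-17, 2), Add(539, Pow(-17, 2)))), -1) = Pow(Add(890832, Mul(2, 289, Add(539, 289))), -1) = Pow(Add(890832, Mul(2, 289, 828)), -1) = Pow(Add(890832, 478584), -1) = Pow(1369416, -1) = Rational(1, 1369416)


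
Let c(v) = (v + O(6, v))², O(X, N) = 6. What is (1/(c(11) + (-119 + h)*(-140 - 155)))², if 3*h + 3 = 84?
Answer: 1/752350041 ≈ 1.3292e-9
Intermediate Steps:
h = 27 (h = -1 + (⅓)*84 = -1 + 28 = 27)
c(v) = (6 + v)² (c(v) = (v + 6)² = (6 + v)²)
(1/(c(11) + (-119 + h)*(-140 - 155)))² = (1/((6 + 11)² + (-119 + 27)*(-140 - 155)))² = (1/(17² - 92*(-295)))² = (1/(289 + 27140))² = (1/27429)² = 1/752350041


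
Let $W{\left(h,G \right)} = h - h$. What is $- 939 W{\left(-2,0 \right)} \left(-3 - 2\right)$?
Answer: $0$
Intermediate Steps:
$W{\left(h,G \right)} = 0$
$- 939 W{\left(-2,0 \right)} \left(-3 - 2\right) = - 939 \cdot 0 \left(-3 - 2\right) = - 939 \cdot 0 \left(-5\right) = \left(-939\right) 0 = 0$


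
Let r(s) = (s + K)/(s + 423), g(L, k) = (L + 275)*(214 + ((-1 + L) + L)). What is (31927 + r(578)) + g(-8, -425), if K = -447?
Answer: 84610657/1001 ≈ 84526.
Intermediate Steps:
g(L, k) = (213 + 2*L)*(275 + L) (g(L, k) = (275 + L)*(214 + (-1 + 2*L)) = (275 + L)*(213 + 2*L) = (213 + 2*L)*(275 + L))
r(s) = (-447 + s)/(423 + s) (r(s) = (s - 447)/(s + 423) = (-447 + s)/(423 + s))
(31927 + r(578)) + g(-8, -425) = (31927 + (-447 + 578)/(423 + 578)) + (58575 + 2*(-8)² + 763*(-8)) = (31927 + 131/1001) + (58575 + 2*64 - 6104) = (31927 + (1/1001)*131) + (58575 + 128 - 6104) = (31927 + 131/1001) + 52599 = 31959058/1001 + 52599 = 84610657/1001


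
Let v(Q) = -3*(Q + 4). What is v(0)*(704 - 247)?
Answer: -5484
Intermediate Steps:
v(Q) = -12 - 3*Q (v(Q) = -3*(4 + Q) = -12 - 3*Q)
v(0)*(704 - 247) = (-12 - 3*0)*(704 - 247) = (-12 + 0)*457 = -12*457 = -5484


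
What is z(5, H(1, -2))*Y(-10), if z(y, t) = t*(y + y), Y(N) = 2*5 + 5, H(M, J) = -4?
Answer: -600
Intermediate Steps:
Y(N) = 15 (Y(N) = 10 + 5 = 15)
z(y, t) = 2*t*y (z(y, t) = t*(2*y) = 2*t*y)
z(5, H(1, -2))*Y(-10) = (2*(-4)*5)*15 = -40*15 = -600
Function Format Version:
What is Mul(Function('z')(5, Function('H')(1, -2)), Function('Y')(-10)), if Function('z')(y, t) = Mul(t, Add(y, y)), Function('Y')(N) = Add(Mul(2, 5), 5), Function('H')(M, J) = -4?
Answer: -600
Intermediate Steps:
Function('Y')(N) = 15 (Function('Y')(N) = Add(10, 5) = 15)
Function('z')(y, t) = Mul(2, t, y) (Function('z')(y, t) = Mul(t, Mul(2, y)) = Mul(2, t, y))
Mul(Function('z')(5, Function('H')(1, -2)), Function('Y')(-10)) = Mul(Mul(2, -4, 5), 15) = Mul(-40, 15) = -600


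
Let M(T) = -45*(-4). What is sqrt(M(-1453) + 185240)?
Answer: 2*sqrt(46355) ≈ 430.60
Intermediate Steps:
M(T) = 180
sqrt(M(-1453) + 185240) = sqrt(180 + 185240) = sqrt(185420) = 2*sqrt(46355)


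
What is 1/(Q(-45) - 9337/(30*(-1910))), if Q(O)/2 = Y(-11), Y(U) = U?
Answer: -57300/1251263 ≈ -0.045794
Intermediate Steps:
Q(O) = -22 (Q(O) = 2*(-11) = -22)
1/(Q(-45) - 9337/(30*(-1910))) = 1/(-22 - 9337/(30*(-1910))) = 1/(-22 - 9337/(-57300)) = 1/(-22 - 9337*(-1/57300)) = 1/(-22 + 9337/57300) = 1/(-1251263/57300) = -57300/1251263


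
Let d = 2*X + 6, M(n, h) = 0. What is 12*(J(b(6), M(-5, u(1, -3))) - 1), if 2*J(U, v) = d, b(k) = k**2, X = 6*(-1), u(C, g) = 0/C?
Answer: -48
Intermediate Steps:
u(C, g) = 0
X = -6
d = -6 (d = 2*(-6) + 6 = -12 + 6 = -6)
J(U, v) = -3 (J(U, v) = (1/2)*(-6) = -3)
12*(J(b(6), M(-5, u(1, -3))) - 1) = 12*(-3 - 1) = 12*(-4) = -48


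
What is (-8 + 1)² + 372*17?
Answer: 6373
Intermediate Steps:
(-8 + 1)² + 372*17 = (-7)² + 6324 = 49 + 6324 = 6373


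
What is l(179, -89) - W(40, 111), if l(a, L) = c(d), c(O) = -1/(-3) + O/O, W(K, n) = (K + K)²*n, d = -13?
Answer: -2131196/3 ≈ -7.1040e+5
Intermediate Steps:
W(K, n) = 4*n*K² (W(K, n) = (2*K)²*n = (4*K²)*n = 4*n*K²)
c(O) = 4/3 (c(O) = -1*(-⅓) + 1 = ⅓ + 1 = 4/3)
l(a, L) = 4/3
l(179, -89) - W(40, 111) = 4/3 - 4*111*40² = 4/3 - 4*111*1600 = 4/3 - 1*710400 = 4/3 - 710400 = -2131196/3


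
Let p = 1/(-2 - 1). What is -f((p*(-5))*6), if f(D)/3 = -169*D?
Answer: 5070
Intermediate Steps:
p = -⅓ (p = 1/(-3) = -⅓ ≈ -0.33333)
f(D) = -507*D (f(D) = 3*(-169*D) = -507*D)
-f((p*(-5))*6) = -(-507)*-⅓*(-5)*6 = -(-507)*(5/3)*6 = -(-507)*10 = -1*(-5070) = 5070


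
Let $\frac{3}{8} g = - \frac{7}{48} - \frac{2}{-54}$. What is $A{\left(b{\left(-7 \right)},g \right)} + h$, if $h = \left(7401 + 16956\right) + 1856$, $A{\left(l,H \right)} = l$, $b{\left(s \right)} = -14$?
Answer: $26199$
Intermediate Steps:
$g = - \frac{47}{162}$ ($g = \frac{8 \left(- \frac{7}{48} - \frac{2}{-54}\right)}{3} = \frac{8 \left(\left(-7\right) \frac{1}{48} - - \frac{1}{27}\right)}{3} = \frac{8 \left(- \frac{7}{48} + \frac{1}{27}\right)}{3} = \frac{8}{3} \left(- \frac{47}{432}\right) = - \frac{47}{162} \approx -0.29012$)
$h = 26213$ ($h = 24357 + 1856 = 26213$)
$A{\left(b{\left(-7 \right)},g \right)} + h = -14 + 26213 = 26199$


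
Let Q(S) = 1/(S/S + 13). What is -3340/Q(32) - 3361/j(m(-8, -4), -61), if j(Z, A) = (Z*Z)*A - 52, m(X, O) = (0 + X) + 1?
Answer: -142193799/3041 ≈ -46759.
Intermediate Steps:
m(X, O) = 1 + X (m(X, O) = X + 1 = 1 + X)
j(Z, A) = -52 + A*Z² (j(Z, A) = Z²*A - 52 = A*Z² - 52 = -52 + A*Z²)
Q(S) = 1/14 (Q(S) = 1/(1 + 13) = 1/14)
-3340/Q(32) - 3361/j(m(-8, -4), -61) = -3340/1/14 - 3361/(-52 - 61*(1 - 8)²) = -3340*14 - 3361/(-52 - 61*(-7)²) = -46760 - 3361/(-52 - 61*49) = -46760 - 3361/(-52 - 2989) = -46760 - 3361/(-3041) = -46760 - 3361*(-1/3041) = -46760 + 3361/3041 = -142193799/3041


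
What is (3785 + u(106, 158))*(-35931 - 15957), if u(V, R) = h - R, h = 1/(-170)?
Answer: -15996785016/85 ≈ -1.8820e+8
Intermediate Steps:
h = -1/170 ≈ -0.0058824
u(V, R) = -1/170 - R
(3785 + u(106, 158))*(-35931 - 15957) = (3785 + (-1/170 - 1*158))*(-35931 - 15957) = (3785 + (-1/170 - 158))*(-51888) = (3785 - 26861/170)*(-51888) = (616589/170)*(-51888) = -15996785016/85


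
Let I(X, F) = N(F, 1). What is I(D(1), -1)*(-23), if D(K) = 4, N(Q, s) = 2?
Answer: -46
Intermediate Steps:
I(X, F) = 2
I(D(1), -1)*(-23) = 2*(-23) = -46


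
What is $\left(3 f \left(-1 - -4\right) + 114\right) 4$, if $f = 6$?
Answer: $672$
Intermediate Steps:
$\left(3 f \left(-1 - -4\right) + 114\right) 4 = \left(3 \cdot 6 \left(-1 - -4\right) + 114\right) 4 = \left(18 \left(-1 + 4\right) + 114\right) 4 = \left(18 \cdot 3 + 114\right) 4 = \left(54 + 114\right) 4 = 168 \cdot 4 = 672$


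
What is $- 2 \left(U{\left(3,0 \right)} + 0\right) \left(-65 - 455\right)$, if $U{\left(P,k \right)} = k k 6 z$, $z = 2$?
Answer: $0$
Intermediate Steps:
$U{\left(P,k \right)} = 12 k^{2}$ ($U{\left(P,k \right)} = k k 6 \cdot 2 = k^{2} \cdot 6 \cdot 2 = 6 k^{2} \cdot 2 = 12 k^{2}$)
$- 2 \left(U{\left(3,0 \right)} + 0\right) \left(-65 - 455\right) = - 2 \left(12 \cdot 0^{2} + 0\right) \left(-65 - 455\right) = - 2 \left(12 \cdot 0 + 0\right) \left(-520\right) = - 2 \left(0 + 0\right) \left(-520\right) = \left(-2\right) 0 \left(-520\right) = 0 \left(-520\right) = 0$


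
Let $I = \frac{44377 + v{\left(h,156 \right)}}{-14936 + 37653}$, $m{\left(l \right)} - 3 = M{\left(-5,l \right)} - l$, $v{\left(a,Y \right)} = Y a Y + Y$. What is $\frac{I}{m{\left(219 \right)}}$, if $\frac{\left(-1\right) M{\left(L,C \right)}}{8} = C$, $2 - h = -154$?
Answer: $- \frac{3840949}{44707056} \approx -0.085914$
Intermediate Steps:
$h = 156$ ($h = 2 - -154 = 2 + 154 = 156$)
$M{\left(L,C \right)} = - 8 C$
$v{\left(a,Y \right)} = Y + a Y^{2}$ ($v{\left(a,Y \right)} = a Y^{2} + Y = Y + a Y^{2}$)
$m{\left(l \right)} = 3 - 9 l$
$I = \frac{3840949}{22717}$ ($I = \frac{44377 + 156 \left(1 + 156 \cdot 156\right)}{-14936 + 37653} = \frac{44377 + 156 \left(1 + 24336\right)}{22717} = \left(44377 + 156 \cdot 24337\right) \frac{1}{22717} = \left(44377 + 3796572\right) \frac{1}{22717} = 3840949 \cdot \frac{1}{22717} = \frac{3840949}{22717} \approx 169.08$)
$\frac{I}{m{\left(219 \right)}} = \frac{3840949}{22717 \left(3 - 1971\right)} = \frac{3840949}{22717 \left(-1968\right)} = \frac{3840949}{22717} \left(- \frac{1}{1968}\right) = - \frac{3840949}{44707056}$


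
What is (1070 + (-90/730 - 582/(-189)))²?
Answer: 24349536975625/21150801 ≈ 1.1512e+6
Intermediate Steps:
(1070 + (-90/730 - 582/(-189)))² = (1070 + (-90*1/730 - 582*(-1/189)))² = (1070 + (-9/73 + 194/63))² = (1070 + 13595/4599)² = (4934525/4599)² = 24349536975625/21150801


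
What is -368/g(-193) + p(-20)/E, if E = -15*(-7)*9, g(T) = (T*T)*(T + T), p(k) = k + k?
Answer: -57477680/1358731773 ≈ -0.042302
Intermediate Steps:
p(k) = 2*k
g(T) = 2*T³ (g(T) = T²*(2*T) = 2*T³)
E = 945 (E = 105*9 = 945)
-368/g(-193) + p(-20)/E = -368/(2*(-193)³) + (2*(-20))/945 = -368/(2*(-7189057)) - 40*1/945 = -368/(-14378114) - 8/189 = -368*(-1/14378114) - 8/189 = 184/7189057 - 8/189 = -57477680/1358731773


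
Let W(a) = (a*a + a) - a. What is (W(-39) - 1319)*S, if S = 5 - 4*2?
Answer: -606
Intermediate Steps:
W(a) = a² (W(a) = (a² + a) - a = (a + a²) - a = a²)
S = -3 (S = 5 - 8 = -3)
(W(-39) - 1319)*S = ((-39)² - 1319)*(-3) = (1521 - 1319)*(-3) = 202*(-3) = -606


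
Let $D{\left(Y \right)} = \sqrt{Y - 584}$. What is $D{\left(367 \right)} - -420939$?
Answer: $420939 + i \sqrt{217} \approx 4.2094 \cdot 10^{5} + 14.731 i$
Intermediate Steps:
$D{\left(Y \right)} = \sqrt{-584 + Y}$
$D{\left(367 \right)} - -420939 = \sqrt{-584 + 367} - -420939 = \sqrt{-217} + 420939 = i \sqrt{217} + 420939 = 420939 + i \sqrt{217}$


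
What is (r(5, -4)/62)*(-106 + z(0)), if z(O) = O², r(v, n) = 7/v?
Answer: -371/155 ≈ -2.3935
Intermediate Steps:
(r(5, -4)/62)*(-106 + z(0)) = ((7/5)/62)*(-106 + 0²) = ((7*(⅕))*(1/62))*(-106 + 0) = ((7/5)*(1/62))*(-106) = (7/310)*(-106) = -371/155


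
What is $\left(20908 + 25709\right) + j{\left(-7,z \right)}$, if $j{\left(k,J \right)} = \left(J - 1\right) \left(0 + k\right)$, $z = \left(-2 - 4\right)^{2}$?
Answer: $46372$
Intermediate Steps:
$z = 36$ ($z = \left(-6\right)^{2} = 36$)
$j{\left(k,J \right)} = k \left(-1 + J\right)$ ($j{\left(k,J \right)} = \left(-1 + J\right) k = k \left(-1 + J\right)$)
$\left(20908 + 25709\right) + j{\left(-7,z \right)} = \left(20908 + 25709\right) - 7 \left(-1 + 36\right) = 46617 - 245 = 46372$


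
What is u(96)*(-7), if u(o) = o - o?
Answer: 0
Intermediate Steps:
u(o) = 0
u(96)*(-7) = 0*(-7) = 0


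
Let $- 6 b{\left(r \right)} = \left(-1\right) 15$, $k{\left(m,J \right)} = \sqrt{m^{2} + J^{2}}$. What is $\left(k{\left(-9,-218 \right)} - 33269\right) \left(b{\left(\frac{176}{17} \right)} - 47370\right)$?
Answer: $\frac{3151738715}{2} - \frac{94735 \sqrt{47605}}{2} \approx 1.5655 \cdot 10^{9}$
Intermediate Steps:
$k{\left(m,J \right)} = \sqrt{J^{2} + m^{2}}$
$b{\left(r \right)} = \frac{5}{2}$ ($b{\left(r \right)} = - \frac{\left(-1\right) 15}{6} = \left(- \frac{1}{6}\right) \left(-15\right) = \frac{5}{2}$)
$\left(k{\left(-9,-218 \right)} - 33269\right) \left(b{\left(\frac{176}{17} \right)} - 47370\right) = \left(\sqrt{\left(-218\right)^{2} + \left(-9\right)^{2}} - 33269\right) \left(\frac{5}{2} - 47370\right) = \left(\sqrt{47524 + 81} - 33269\right) \left(- \frac{94735}{2}\right) = \left(\sqrt{47605} - 33269\right) \left(- \frac{94735}{2}\right) = \left(-33269 + \sqrt{47605}\right) \left(- \frac{94735}{2}\right) = \frac{3151738715}{2} - \frac{94735 \sqrt{47605}}{2}$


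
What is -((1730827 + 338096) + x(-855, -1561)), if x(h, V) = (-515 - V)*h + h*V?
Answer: -2509248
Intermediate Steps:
x(h, V) = V*h + h*(-515 - V) (x(h, V) = h*(-515 - V) + V*h = V*h + h*(-515 - V))
-((1730827 + 338096) + x(-855, -1561)) = -((1730827 + 338096) - 515*(-855)) = -(2068923 + 440325) = -1*2509248 = -2509248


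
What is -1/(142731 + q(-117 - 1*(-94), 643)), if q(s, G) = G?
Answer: -1/143374 ≈ -6.9748e-6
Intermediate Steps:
-1/(142731 + q(-117 - 1*(-94), 643)) = -1/(142731 + 643) = -1/143374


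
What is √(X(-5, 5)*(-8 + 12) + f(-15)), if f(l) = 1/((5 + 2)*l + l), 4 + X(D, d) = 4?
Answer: I*√30/60 ≈ 0.091287*I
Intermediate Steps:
X(D, d) = 0 (X(D, d) = -4 + 4 = 0)
f(l) = 1/(8*l) (f(l) = 1/(7*l + l) = 1/(8*l))
√(X(-5, 5)*(-8 + 12) + f(-15)) = √(0*(-8 + 12) + (⅛)/(-15)) = √(0*4 + (⅛)*(-1/15)) = √(0 - 1/120) = √(-1/120) = I*√30/60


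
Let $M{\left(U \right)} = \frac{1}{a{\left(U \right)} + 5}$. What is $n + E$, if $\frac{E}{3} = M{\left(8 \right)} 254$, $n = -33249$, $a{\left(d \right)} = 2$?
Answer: $- \frac{231981}{7} \approx -33140.0$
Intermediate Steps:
$M{\left(U \right)} = \frac{1}{7}$ ($M{\left(U \right)} = \frac{1}{2 + 5} = \frac{1}{7}$)
$E = \frac{762}{7}$ ($E = 3 \cdot \frac{1}{7} \cdot 254 = 3 \cdot \frac{254}{7} = \frac{762}{7} \approx 108.86$)
$n + E = -33249 + \frac{762}{7} = - \frac{231981}{7}$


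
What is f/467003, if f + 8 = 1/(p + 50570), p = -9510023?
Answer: -75675625/4417592929359 ≈ -1.7131e-5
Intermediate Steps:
f = -75675625/9459453 (f = -8 + 1/(-9510023 + 50570) = -8 + 1/(-9459453) = -8 - 1/9459453 = -75675625/9459453 ≈ -8.0000)
f/467003 = -75675625/9459453/467003 = -75675625/9459453*1/467003 = -75675625/4417592929359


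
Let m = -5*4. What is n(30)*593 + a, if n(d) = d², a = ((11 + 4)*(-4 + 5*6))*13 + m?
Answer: 538750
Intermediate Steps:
m = -20
a = 5050 (a = ((11 + 4)*(-4 + 5*6))*13 - 20 = (15*(-4 + 30))*13 - 20 = (15*26)*13 - 20 = 390*13 - 20 = 5070 - 20 = 5050)
n(30)*593 + a = 30²*593 + 5050 = 900*593 + 5050 = 533700 + 5050 = 538750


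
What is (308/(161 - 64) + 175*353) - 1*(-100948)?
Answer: 15784439/97 ≈ 1.6273e+5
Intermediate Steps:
(308/(161 - 64) + 175*353) - 1*(-100948) = (308/97 + 61775) + 100948 = 5992483/97 + 100948 = 15784439/97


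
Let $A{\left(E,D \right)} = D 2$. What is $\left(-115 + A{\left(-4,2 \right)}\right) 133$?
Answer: $-14763$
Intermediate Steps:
$A{\left(E,D \right)} = 2 D$
$\left(-115 + A{\left(-4,2 \right)}\right) 133 = \left(-115 + 2 \cdot 2\right) 133 = \left(-115 + 4\right) 133 = \left(-111\right) 133 = -14763$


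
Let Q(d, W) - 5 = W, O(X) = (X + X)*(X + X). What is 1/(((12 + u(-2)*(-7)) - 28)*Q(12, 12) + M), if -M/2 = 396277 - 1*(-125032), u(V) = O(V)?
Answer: -1/1044794 ≈ -9.5713e-7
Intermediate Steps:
O(X) = 4*X² (O(X) = (2*X)*(2*X) = 4*X²)
u(V) = 4*V²
Q(d, W) = 5 + W
M = -1042618 (M = -2*(396277 - 1*(-125032)) = -2*(396277 + 125032) = -2*521309 = -1042618)
1/(((12 + u(-2)*(-7)) - 28)*Q(12, 12) + M) = 1/(((12 + (4*(-2)²)*(-7)) - 28)*(5 + 12) - 1042618) = 1/(((12 + (4*4)*(-7)) - 28)*17 - 1042618) = 1/(((12 + 16*(-7)) - 28)*17 - 1042618) = 1/(((12 - 112) - 28)*17 - 1042618) = 1/((-100 - 28)*17 - 1042618) = 1/(-128*17 - 1042618) = 1/(-2176 - 1042618) = 1/(-1044794) = -1/1044794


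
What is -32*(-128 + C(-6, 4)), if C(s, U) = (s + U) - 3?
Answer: 4256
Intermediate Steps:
C(s, U) = -3 + U + s (C(s, U) = (U + s) - 3 = -3 + U + s)
-32*(-128 + C(-6, 4)) = -32*(-128 + (-3 + 4 - 6)) = -32*(-128 - 5) = -32*(-133) = 4256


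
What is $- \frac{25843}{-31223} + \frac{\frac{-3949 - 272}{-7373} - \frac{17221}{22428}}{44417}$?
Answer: $\frac{189812418821518529}{229328817983553204} \approx 0.82769$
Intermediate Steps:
$- \frac{25843}{-31223} + \frac{\frac{-3949 - 272}{-7373} - \frac{17221}{22428}}{44417} = \left(-25843\right) \left(- \frac{1}{31223}\right) + \left(\left(-3949 - 272\right) \left(- \frac{1}{7373}\right) - \frac{17221}{22428}\right) \frac{1}{44417} = \frac{25843}{31223} + \left(\left(-4221\right) \left(- \frac{1}{7373}\right) - \frac{17221}{22428}\right) \frac{1}{44417} = \frac{25843}{31223} + \left(\frac{4221}{7373} - \frac{17221}{22428}\right) \frac{1}{44417} = \frac{25843}{31223} - \frac{32301845}{7344868141548} = \frac{189812418821518529}{229328817983553204}$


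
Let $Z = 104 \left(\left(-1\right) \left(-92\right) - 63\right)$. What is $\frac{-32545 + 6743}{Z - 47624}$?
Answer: $\frac{12901}{22304} \approx 0.57842$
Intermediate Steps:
$Z = 3016$ ($Z = 104 \left(92 - 63\right) = 104 \cdot 29 = 3016$)
$\frac{-32545 + 6743}{Z - 47624} = \frac{-32545 + 6743}{3016 - 47624} = - \frac{25802}{-44608} = \left(-25802\right) \left(- \frac{1}{44608}\right) = \frac{12901}{22304}$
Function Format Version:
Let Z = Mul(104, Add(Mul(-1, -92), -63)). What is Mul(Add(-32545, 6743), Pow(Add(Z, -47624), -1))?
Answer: Rational(12901, 22304) ≈ 0.57842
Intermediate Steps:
Z = 3016 (Z = Mul(104, Add(92, -63)) = Mul(104, 29) = 3016)
Mul(Add(-32545, 6743), Pow(Add(Z, -47624), -1)) = Mul(Add(-32545, 6743), Pow(Add(3016, -47624), -1)) = Mul(-25802, Pow(-44608, -1)) = Mul(-25802, Rational(-1, 44608)) = Rational(12901, 22304)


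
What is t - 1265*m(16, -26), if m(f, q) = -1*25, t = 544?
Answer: 32169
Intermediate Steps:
m(f, q) = -25
t - 1265*m(16, -26) = 544 - 1265*(-25) = 544 + 31625 = 32169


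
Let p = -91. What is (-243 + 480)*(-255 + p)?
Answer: -82002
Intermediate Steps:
(-243 + 480)*(-255 + p) = (-243 + 480)*(-255 - 91) = 237*(-346) = -82002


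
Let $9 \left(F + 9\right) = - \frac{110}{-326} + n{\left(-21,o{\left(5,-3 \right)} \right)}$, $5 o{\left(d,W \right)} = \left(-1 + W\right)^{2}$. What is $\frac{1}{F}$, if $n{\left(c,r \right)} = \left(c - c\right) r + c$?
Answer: $- \frac{1467}{16571} \approx -0.088528$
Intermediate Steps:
$o{\left(d,W \right)} = \frac{\left(-1 + W\right)^{2}}{5}$
$n{\left(c,r \right)} = c$ ($n{\left(c,r \right)} = 0 r + c = 0 + c = c$)
$F = - \frac{16571}{1467}$ ($F = -9 + \frac{- \frac{110}{-326} - 21}{9} = -9 + \frac{\left(-110\right) \left(- \frac{1}{326}\right) - 21}{9} = -9 + \frac{\frac{55}{163} - 21}{9} = -9 + \frac{1}{9} \left(- \frac{3368}{163}\right) = -9 - \frac{3368}{1467} = - \frac{16571}{1467} \approx -11.296$)
$\frac{1}{F} = \frac{1}{- \frac{16571}{1467}} = - \frac{1467}{16571}$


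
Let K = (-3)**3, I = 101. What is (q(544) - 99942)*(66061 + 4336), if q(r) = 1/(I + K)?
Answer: -520635585679/74 ≈ -7.0356e+9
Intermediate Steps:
K = -27
q(r) = 1/74 (q(r) = 1/(101 - 27) = 1/74)
(q(544) - 99942)*(66061 + 4336) = (1/74 - 99942)*(66061 + 4336) = -7395707/74*70397 = -520635585679/74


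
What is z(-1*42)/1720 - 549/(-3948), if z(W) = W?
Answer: 8109/70735 ≈ 0.11464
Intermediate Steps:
z(-1*42)/1720 - 549/(-3948) = -1*42/1720 - 549/(-3948) = -42*1/1720 - 549*(-1/3948) = -21/860 + 183/1316 = 8109/70735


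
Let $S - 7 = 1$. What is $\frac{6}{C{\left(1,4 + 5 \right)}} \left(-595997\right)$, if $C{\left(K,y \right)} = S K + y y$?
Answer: $- \frac{3575982}{89} \approx -40180.0$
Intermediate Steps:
$S = 8$ ($S = 7 + 1 = 8$)
$C{\left(K,y \right)} = y^{2} + 8 K$ ($C{\left(K,y \right)} = 8 K + y y = 8 K + y^{2} = y^{2} + 8 K$)
$\frac{6}{C{\left(1,4 + 5 \right)}} \left(-595997\right) = \frac{6}{\left(4 + 5\right)^{2} + 8 \cdot 1} \left(-595997\right) = \frac{6}{9^{2} + 8} \left(-595997\right) = \frac{6}{81 + 8} \left(-595997\right) = \frac{6}{89} \left(-595997\right) = - \frac{3575982}{89}$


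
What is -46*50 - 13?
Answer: -2313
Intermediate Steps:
-46*50 - 13 = -2300 - 13 = -2313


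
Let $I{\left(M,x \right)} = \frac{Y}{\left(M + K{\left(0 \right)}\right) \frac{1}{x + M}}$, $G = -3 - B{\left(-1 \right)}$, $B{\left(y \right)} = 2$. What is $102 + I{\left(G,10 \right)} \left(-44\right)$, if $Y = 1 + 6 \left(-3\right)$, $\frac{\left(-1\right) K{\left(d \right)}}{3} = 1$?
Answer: $- \frac{731}{2} \approx -365.5$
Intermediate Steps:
$K{\left(d \right)} = -3$ ($K{\left(d \right)} = \left(-3\right) 1 = -3$)
$G = -5$ ($G = -3 - 2 = -5$)
$Y = -17$ ($Y = 1 - 18 = -17$)
$I{\left(M,x \right)} = - \frac{17 \left(M + x\right)}{-3 + M}$ ($I{\left(M,x \right)} = - \frac{17}{\left(M - 3\right) \frac{1}{x + M}} = - \frac{17}{\left(-3 + M\right) \frac{1}{M + x}} = - \frac{17}{\frac{1}{M + x} \left(-3 + M\right)} = - 17 \frac{M + x}{-3 + M} = - \frac{17 \left(M + x\right)}{-3 + M}$)
$102 + I{\left(G,10 \right)} \left(-44\right) = 102 + \frac{17 \left(\left(-1\right) \left(-5\right) - 10\right)}{-3 - 5} \left(-44\right) = 102 + \frac{17 \left(5 - 10\right)}{-8} \left(-44\right) = 102 + 17 \left(- \frac{1}{8}\right) \left(-5\right) \left(-44\right) = 102 + \frac{85}{8} \left(-44\right) = 102 - \frac{935}{2} = - \frac{731}{2}$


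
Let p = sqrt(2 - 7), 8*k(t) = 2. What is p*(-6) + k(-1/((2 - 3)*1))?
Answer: 1/4 - 6*I*sqrt(5) ≈ 0.25 - 13.416*I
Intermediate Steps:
k(t) = 1/4 (k(t) = (1/8)*2 = 1/4)
p = I*sqrt(5) (p = sqrt(-5) = I*sqrt(5) ≈ 2.2361*I)
p*(-6) + k(-1/((2 - 3)*1)) = (I*sqrt(5))*(-6) + 1/4 = -6*I*sqrt(5) + 1/4 = 1/4 - 6*I*sqrt(5)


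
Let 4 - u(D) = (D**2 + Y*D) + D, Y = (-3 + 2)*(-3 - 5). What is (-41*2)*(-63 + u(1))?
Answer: 5658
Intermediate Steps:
Y = 8 (Y = -1*(-8) = 8)
u(D) = 4 - D**2 - 9*D (u(D) = 4 - ((D**2 + 8*D) + D) = 4 - (D**2 + 9*D) = 4 + (-D**2 - 9*D) = 4 - D**2 - 9*D)
(-41*2)*(-63 + u(1)) = (-41*2)*(-63 + (4 - 1*1**2 - 9*1)) = -82*(-63 + (4 - 1*1 - 9)) = -82*(-63 + (4 - 1 - 9)) = -82*(-63 - 6) = -82*(-69) = 5658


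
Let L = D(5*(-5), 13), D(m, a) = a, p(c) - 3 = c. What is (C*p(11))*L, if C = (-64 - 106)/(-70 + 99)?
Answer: -30940/29 ≈ -1066.9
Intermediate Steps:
C = -170/29 ≈ -5.8621
p(c) = 3 + c
L = 13
(C*p(11))*L = -170*(3 + 11)/29*13 = -170/29*14*13 = -2380/29*13 = -30940/29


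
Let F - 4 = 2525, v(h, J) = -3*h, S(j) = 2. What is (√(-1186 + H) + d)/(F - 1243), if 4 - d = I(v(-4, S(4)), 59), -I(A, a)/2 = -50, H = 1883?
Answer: -48/643 + √697/1286 ≈ -0.054121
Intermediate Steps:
I(A, a) = 100 (I(A, a) = -2*(-50) = 100)
F = 2529 (F = 4 + 2525 = 2529)
d = -96 (d = 4 - 1*100 = 4 - 100 = -96)
(√(-1186 + H) + d)/(F - 1243) = (√(-1186 + 1883) - 96)/(2529 - 1243) = (√697 - 96)/1286 = (-96 + √697)*(1/1286) = -48/643 + √697/1286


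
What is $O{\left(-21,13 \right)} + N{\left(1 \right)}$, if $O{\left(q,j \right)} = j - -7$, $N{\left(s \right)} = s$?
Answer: $21$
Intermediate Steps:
$O{\left(q,j \right)} = 7 + j$ ($O{\left(q,j \right)} = j + 7 = 7 + j$)
$O{\left(-21,13 \right)} + N{\left(1 \right)} = \left(7 + 13\right) + 1 = 20 + 1 = 21$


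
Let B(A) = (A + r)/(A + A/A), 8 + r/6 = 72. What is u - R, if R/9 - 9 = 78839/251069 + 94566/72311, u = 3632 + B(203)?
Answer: 13108189888304081/3703630293636 ≈ 3539.3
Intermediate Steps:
r = 384 (r = -48 + 6*72 = -48 + 432 = 384)
B(A) = (384 + A)/(1 + A) (B(A) = (A + 384)/(A + A/A) = (384 + A)/(A + 1) = (384 + A)/(1 + A))
u = 741515/204 (u = 3632 + (384 + 203)/(1 + 203) = 3632 + 587/204 = 741515/204 ≈ 3634.9)
R = 1735550749026/18155050459 (R = 81 + 9*(78839/251069 + 94566/72311) = 81 + 9*(29443517983/18155050459) = 81 + 264991661847/18155050459 = 1735550749026/18155050459 ≈ 95.596)
u - R = 741515/204 - 1*1735550749026/18155050459 = 741515/204 - 1735550749026/18155050459 = 13108189888304081/3703630293636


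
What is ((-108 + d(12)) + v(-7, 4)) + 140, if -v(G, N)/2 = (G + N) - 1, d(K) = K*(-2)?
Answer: 16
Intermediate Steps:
d(K) = -2*K
v(G, N) = 2 - 2*G - 2*N (v(G, N) = -2*((G + N) - 1) = -2*(-1 + G + N) = 2 - 2*G - 2*N)
((-108 + d(12)) + v(-7, 4)) + 140 = ((-108 - 2*12) + (2 - 2*(-7) - 2*4)) + 140 = ((-108 - 24) + (2 + 14 - 8)) + 140 = (-132 + 8) + 140 = -124 + 140 = 16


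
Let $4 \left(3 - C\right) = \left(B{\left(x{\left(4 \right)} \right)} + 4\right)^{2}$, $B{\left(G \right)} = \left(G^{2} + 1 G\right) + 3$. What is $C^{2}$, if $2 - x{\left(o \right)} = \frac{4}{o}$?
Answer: $\frac{4761}{16} \approx 297.56$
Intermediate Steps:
$x{\left(o \right)} = 2 - \frac{4}{o}$
$B{\left(G \right)} = 3 + G + G^{2}$ ($B{\left(G \right)} = \left(G^{2} + G\right) + 3 = \left(G + G^{2}\right) + 3 = 3 + G + G^{2}$)
$C = - \frac{69}{4}$ ($C = 3 - \frac{\left(\left(3 + \left(2 - \frac{4}{4}\right) + \left(2 - \frac{4}{4}\right)^{2}\right) + 4\right)^{2}}{4} = 3 - \frac{\left(\left(3 + \left(2 - 1\right) + \left(2 - 1\right)^{2}\right) + 4\right)^{2}}{4} = 3 - \frac{\left(\left(3 + 1 + 1^{2}\right) + 4\right)^{2}}{4} = 3 - \frac{\left(\left(3 + 1 + 1\right) + 4\right)^{2}}{4} = 3 - \frac{\left(5 + 4\right)^{2}}{4} = 3 - \frac{9^{2}}{4} = 3 - \frac{81}{4} = - \frac{69}{4} \approx -17.25$)
$C^{2} = \left(- \frac{69}{4}\right)^{2} = \frac{4761}{16}$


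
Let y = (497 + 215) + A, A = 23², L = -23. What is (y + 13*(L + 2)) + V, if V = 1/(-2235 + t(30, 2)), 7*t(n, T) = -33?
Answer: 15176297/15678 ≈ 968.00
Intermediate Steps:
A = 529
t(n, T) = -33/7 (t(n, T) = (⅐)*(-33) = -33/7)
V = -7/15678 (V = 1/(-2235 - 33/7) = 1/(-15678/7) = -7/15678 ≈ -0.00044649)
y = 1241 (y = (497 + 215) + 529 = 712 + 529 = 1241)
(y + 13*(L + 2)) + V = (1241 + 13*(-23 + 2)) - 7/15678 = (1241 + 13*(-21)) - 7/15678 = (1241 - 273) - 7/15678 = 968 - 7/15678 = 15176297/15678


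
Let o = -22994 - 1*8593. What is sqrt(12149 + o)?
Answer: I*sqrt(19438) ≈ 139.42*I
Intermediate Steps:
o = -31587 (o = -22994 - 8593 = -31587)
sqrt(12149 + o) = sqrt(12149 - 31587) = sqrt(-19438) = I*sqrt(19438)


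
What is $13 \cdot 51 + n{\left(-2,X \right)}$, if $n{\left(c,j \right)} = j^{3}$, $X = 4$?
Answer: $727$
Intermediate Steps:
$13 \cdot 51 + n{\left(-2,X \right)} = 13 \cdot 51 + 4^{3} = 663 + 64 = 727$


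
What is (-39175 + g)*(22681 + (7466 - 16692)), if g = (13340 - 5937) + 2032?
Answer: -400151700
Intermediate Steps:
g = 9435 (g = 7403 + 2032 = 9435)
(-39175 + g)*(22681 + (7466 - 16692)) = (-39175 + 9435)*(22681 + (7466 - 16692)) = -29740*(22681 - 9226) = -29740*13455 = -400151700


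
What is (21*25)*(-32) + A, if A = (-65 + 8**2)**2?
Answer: -16799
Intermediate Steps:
A = 1 (A = (-65 + 64)**2 = (-1)**2 = 1)
(21*25)*(-32) + A = (21*25)*(-32) + 1 = 525*(-32) + 1 = -16800 + 1 = -16799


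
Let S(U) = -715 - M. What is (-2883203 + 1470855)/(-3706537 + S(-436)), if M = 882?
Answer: 706174/1854067 ≈ 0.38088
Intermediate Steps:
S(U) = -1597 (S(U) = -715 - 1*882 = -715 - 882 = -1597)
(-2883203 + 1470855)/(-3706537 + S(-436)) = (-2883203 + 1470855)/(-3706537 - 1597) = -1412348/(-3708134) = -1412348*(-1/3708134) = 706174/1854067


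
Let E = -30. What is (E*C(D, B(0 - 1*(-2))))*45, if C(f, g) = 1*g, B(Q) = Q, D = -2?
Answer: -2700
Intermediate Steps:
C(f, g) = g
(E*C(D, B(0 - 1*(-2))))*45 = -30*(0 - 1*(-2))*45 = -30*(0 + 2)*45 = -30*2*45 = -60*45 = -2700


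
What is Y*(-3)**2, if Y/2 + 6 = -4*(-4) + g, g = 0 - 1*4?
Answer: 108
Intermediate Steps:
g = -4 (g = 0 - 4 = -4)
Y = 12 (Y = -12 + 2*(-4*(-4) - 4) = -12 + 2*(16 - 4) = -12 + 2*12 = -12 + 24 = 12)
Y*(-3)**2 = 12*(-3)**2 = 12*9 = 108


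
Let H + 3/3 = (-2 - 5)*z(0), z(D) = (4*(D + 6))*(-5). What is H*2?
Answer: 1678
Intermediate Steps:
z(D) = -120 - 20*D (z(D) = (4*(6 + D))*(-5) = (24 + 4*D)*(-5) = -120 - 20*D)
H = 839 (H = -1 + (-2 - 5)*(-120 - 20*0) = -1 - 7*(-120 + 0) = -1 - 7*(-120) = -1 + 840 = 839)
H*2 = 839*2 = 1678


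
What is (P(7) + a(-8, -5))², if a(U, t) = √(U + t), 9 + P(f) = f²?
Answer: (40 + I*√13)² ≈ 1587.0 + 288.44*I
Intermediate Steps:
P(f) = -9 + f²
(P(7) + a(-8, -5))² = ((-9 + 7²) + √(-8 - 5))² = ((-9 + 49) + √(-13))² = (40 + I*√13)²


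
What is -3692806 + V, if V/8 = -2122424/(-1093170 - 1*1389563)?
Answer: -9168234339406/2482733 ≈ -3.6928e+6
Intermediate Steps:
V = 16979392/2482733 (V = 8*(-2122424/(-1093170 - 1*1389563)) = 8*(-2122424/(-1093170 - 1389563)) = 8*(-2122424/(-2482733)) = 8*(-2122424*(-1/2482733)) = 8*(2122424/2482733) = 16979392/2482733 ≈ 6.8390)
-3692806 + V = -3692806 + 16979392/2482733 = -9168234339406/2482733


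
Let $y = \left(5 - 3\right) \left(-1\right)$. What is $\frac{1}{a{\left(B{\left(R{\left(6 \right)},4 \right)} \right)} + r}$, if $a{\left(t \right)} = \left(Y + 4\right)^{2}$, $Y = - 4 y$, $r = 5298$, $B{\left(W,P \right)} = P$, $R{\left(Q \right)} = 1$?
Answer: $\frac{1}{5442} \approx 0.00018376$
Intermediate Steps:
$y = -2$ ($y = 2 \left(-1\right) = -2$)
$Y = 8$ ($Y = \left(-4\right) \left(-2\right) = 8$)
$a{\left(t \right)} = 144$ ($a{\left(t \right)} = \left(8 + 4\right)^{2} = 12^{2} = 144$)
$\frac{1}{a{\left(B{\left(R{\left(6 \right)},4 \right)} \right)} + r} = \frac{1}{144 + 5298} = \frac{1}{5442}$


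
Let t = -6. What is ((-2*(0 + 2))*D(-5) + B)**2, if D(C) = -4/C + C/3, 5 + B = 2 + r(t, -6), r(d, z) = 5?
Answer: 6724/225 ≈ 29.884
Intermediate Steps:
B = 2 (B = -5 + (2 + 5) = -5 + 7 = 2)
D(C) = -4/C + C/3 (D(C) = -4/C + C*(1/3) = -4/C + C/3)
((-2*(0 + 2))*D(-5) + B)**2 = ((-2*(0 + 2))*(-4/(-5) + (1/3)*(-5)) + 2)**2 = ((-2*2)*(-4*(-1/5) - 5/3) + 2)**2 = (-4*(4/5 - 5/3) + 2)**2 = (-4*(-13/15) + 2)**2 = (52/15 + 2)**2 = (82/15)**2 = 6724/225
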